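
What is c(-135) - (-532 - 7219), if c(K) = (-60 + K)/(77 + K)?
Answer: 449753/58 ≈ 7754.4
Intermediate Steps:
c(K) = (-60 + K)/(77 + K)
c(-135) - (-532 - 7219) = (-60 - 135)/(77 - 135) - (-532 - 7219) = -195/(-58) - 1*(-7751) = -1/58*(-195) + 7751 = 195/58 + 7751 = 449753/58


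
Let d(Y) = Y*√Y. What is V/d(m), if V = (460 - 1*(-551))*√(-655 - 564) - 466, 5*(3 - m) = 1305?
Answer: I*√258*(-466 + 1011*I*√1219)/66564 ≈ -8.5177 - 0.11245*I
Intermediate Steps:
m = -258 (m = 3 - ⅕*1305 = 3 - 261 = -258)
d(Y) = Y^(3/2)
V = -466 + 1011*I*√1219 (V = (460 + 551)*√(-1219) - 466 = 1011*(I*√1219) - 466 = 1011*I*√1219 - 466 = -466 + 1011*I*√1219 ≈ -466.0 + 35298.0*I)
V/d(m) = (-466 + 1011*I*√1219)/((-258)^(3/2)) = (-466 + 1011*I*√1219)/((-258*I*√258)) = (-466 + 1011*I*√1219)*(I*√258/66564) = I*√258*(-466 + 1011*I*√1219)/66564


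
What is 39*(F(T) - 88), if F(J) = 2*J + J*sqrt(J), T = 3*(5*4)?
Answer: 1248 + 4680*sqrt(15) ≈ 19374.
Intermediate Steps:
T = 60 (T = 3*20 = 60)
F(J) = J**(3/2) + 2*J (F(J) = 2*J + J**(3/2) = J**(3/2) + 2*J)
39*(F(T) - 88) = 39*((60**(3/2) + 2*60) - 88) = 39*((120*sqrt(15) + 120) - 88) = 39*((120 + 120*sqrt(15)) - 88) = 39*(32 + 120*sqrt(15)) = 1248 + 4680*sqrt(15)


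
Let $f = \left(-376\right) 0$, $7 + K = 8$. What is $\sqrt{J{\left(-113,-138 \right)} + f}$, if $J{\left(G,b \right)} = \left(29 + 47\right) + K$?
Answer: $\sqrt{77} \approx 8.775$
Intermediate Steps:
$K = 1$ ($K = -7 + 8 = 1$)
$f = 0$
$J{\left(G,b \right)} = 77$ ($J{\left(G,b \right)} = \left(29 + 47\right) + 1 = 76 + 1 = 77$)
$\sqrt{J{\left(-113,-138 \right)} + f} = \sqrt{77 + 0} = \sqrt{77}$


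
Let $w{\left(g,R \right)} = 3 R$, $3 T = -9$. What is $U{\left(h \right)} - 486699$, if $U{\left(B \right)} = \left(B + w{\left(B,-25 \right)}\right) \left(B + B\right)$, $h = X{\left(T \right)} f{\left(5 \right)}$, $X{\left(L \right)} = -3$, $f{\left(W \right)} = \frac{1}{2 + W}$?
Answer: $- \frac{23845083}{49} \approx -4.8663 \cdot 10^{5}$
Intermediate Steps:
$T = -3$ ($T = \frac{1}{3} \left(-9\right) = -3$)
$h = - \frac{3}{7}$ ($h = - \frac{3}{2 + 5} = - \frac{3}{7} \approx -0.42857$)
$U{\left(B \right)} = 2 B \left(-75 + B\right)$ ($U{\left(B \right)} = \left(B + 3 \left(-25\right)\right) \left(B + B\right) = \left(B - 75\right) 2 B = \left(-75 + B\right) 2 B = 2 B \left(-75 + B\right)$)
$U{\left(h \right)} - 486699 = 2 \left(- \frac{3}{7}\right) \left(-75 - \frac{3}{7}\right) - 486699 = 2 \left(- \frac{3}{7}\right) \left(- \frac{528}{7}\right) - 486699 = \frac{3168}{49} - 486699 = - \frac{23845083}{49}$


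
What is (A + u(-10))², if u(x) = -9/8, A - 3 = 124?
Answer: 1014049/64 ≈ 15845.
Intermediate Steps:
A = 127 (A = 3 + 124 = 127)
u(x) = -9/8 (u(x) = -9*⅛ = -9/8)
(A + u(-10))² = (127 - 9/8)² = (1007/8)² = 1014049/64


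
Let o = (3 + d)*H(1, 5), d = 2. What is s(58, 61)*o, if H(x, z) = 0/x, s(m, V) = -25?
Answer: 0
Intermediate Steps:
H(x, z) = 0
o = 0 (o = (3 + 2)*0 = 5*0 = 0)
s(58, 61)*o = -25*0 = 0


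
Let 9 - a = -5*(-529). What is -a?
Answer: 2636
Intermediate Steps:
a = -2636 (a = 9 - (-5)*(-529) = 9 - 1*2645 = 9 - 2645 = -2636)
-a = -1*(-2636) = 2636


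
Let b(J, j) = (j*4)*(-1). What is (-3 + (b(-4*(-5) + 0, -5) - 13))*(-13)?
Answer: -52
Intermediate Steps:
b(J, j) = -4*j (b(J, j) = (4*j)*(-1) = -4*j)
(-3 + (b(-4*(-5) + 0, -5) - 13))*(-13) = (-3 + (-4*(-5) - 13))*(-13) = (-3 + (20 - 13))*(-13) = (-3 + 7)*(-13) = 4*(-13) = -52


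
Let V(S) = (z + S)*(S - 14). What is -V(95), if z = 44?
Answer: -11259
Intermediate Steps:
V(S) = (-14 + S)*(44 + S) (V(S) = (44 + S)*(S - 14) = (44 + S)*(-14 + S) = (-14 + S)*(44 + S))
-V(95) = -(-616 + 95² + 30*95) = -(-616 + 9025 + 2850) = -1*11259 = -11259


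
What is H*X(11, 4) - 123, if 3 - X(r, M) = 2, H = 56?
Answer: -67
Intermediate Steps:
X(r, M) = 1 (X(r, M) = 3 - 1*2 = 3 - 2 = 1)
H*X(11, 4) - 123 = 56*1 - 123 = 56 - 123 = -67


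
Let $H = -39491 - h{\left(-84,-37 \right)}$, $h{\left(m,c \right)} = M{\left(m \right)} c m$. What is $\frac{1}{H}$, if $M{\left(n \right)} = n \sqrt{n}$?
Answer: $- \frac{39491}{5726881030537} - \frac{522144 i \sqrt{21}}{5726881030537} \approx -6.8957 \cdot 10^{-9} - 4.1781 \cdot 10^{-7} i$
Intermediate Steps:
$M{\left(n \right)} = n^{\frac{3}{2}}$
$h{\left(m,c \right)} = c m^{\frac{5}{2}}$ ($h{\left(m,c \right)} = m^{\frac{3}{2}} c m = c m^{\frac{3}{2}} m = c m^{\frac{5}{2}}$)
$H = -39491 + 522144 i \sqrt{21}$ ($H = -39491 - - 37 \left(-84\right)^{\frac{5}{2}} = -39491 - - 37 \cdot 14112 i \sqrt{21} = -39491 - - 522144 i \sqrt{21} = -39491 + 522144 i \sqrt{21} \approx -39491.0 + 2.3928 \cdot 10^{6} i$)
$\frac{1}{H} = \frac{1}{-39491 + 522144 i \sqrt{21}}$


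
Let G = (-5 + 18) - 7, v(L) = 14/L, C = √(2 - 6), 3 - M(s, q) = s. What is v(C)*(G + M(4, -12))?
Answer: -35*I ≈ -35.0*I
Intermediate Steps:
M(s, q) = 3 - s
C = 2*I (C = √(-4) = 2*I ≈ 2.0*I)
G = 6 (G = 13 - 7 = 6)
v(C)*(G + M(4, -12)) = (14/((2*I)))*(6 + (3 - 1*4)) = (14*(-I/2))*(6 + (3 - 4)) = (-7*I)*(6 - 1) = -7*I*5 = -35*I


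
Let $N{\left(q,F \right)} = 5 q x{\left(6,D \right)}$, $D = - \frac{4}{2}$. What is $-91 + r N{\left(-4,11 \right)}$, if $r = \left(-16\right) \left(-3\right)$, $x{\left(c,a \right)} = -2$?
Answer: $1829$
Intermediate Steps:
$D = -2$ ($D = \left(-4\right) \frac{1}{2} = -2$)
$r = 48$
$N{\left(q,F \right)} = - 10 q$ ($N{\left(q,F \right)} = 5 q \left(-2\right) = - 10 q$)
$-91 + r N{\left(-4,11 \right)} = -91 + 48 \left(\left(-10\right) \left(-4\right)\right) = -91 + 48 \cdot 40 = -91 + 1920 = 1829$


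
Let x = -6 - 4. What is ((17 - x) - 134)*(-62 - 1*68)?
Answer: 13910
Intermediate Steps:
x = -10
((17 - x) - 134)*(-62 - 1*68) = ((17 - 1*(-10)) - 134)*(-62 - 1*68) = ((17 + 10) - 134)*(-62 - 68) = (27 - 134)*(-130) = -107*(-130) = 13910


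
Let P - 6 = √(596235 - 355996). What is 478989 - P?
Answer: 478983 - √240239 ≈ 4.7849e+5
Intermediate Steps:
P = 6 + √240239 (P = 6 + √(596235 - 355996) = 6 + √240239 ≈ 496.14)
478989 - P = 478989 - (6 + √240239) = 478989 + (-6 - √240239) = 478983 - √240239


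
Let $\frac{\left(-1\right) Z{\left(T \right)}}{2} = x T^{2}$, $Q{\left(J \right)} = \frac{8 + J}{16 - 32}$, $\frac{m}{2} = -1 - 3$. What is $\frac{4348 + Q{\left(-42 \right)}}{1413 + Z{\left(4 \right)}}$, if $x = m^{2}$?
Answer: $- \frac{34801}{5080} \approx -6.8506$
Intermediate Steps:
$m = -8$ ($m = 2 \left(-1 - 3\right) = 2 \left(-4\right) = -8$)
$Q{\left(J \right)} = - \frac{1}{2} - \frac{J}{16}$ ($Q{\left(J \right)} = \frac{8 + J}{-16} = \left(8 + J\right) \left(- \frac{1}{16}\right) = - \frac{1}{2} - \frac{J}{16}$)
$x = 64$ ($x = \left(-8\right)^{2} = 64$)
$Z{\left(T \right)} = - 128 T^{2}$ ($Z{\left(T \right)} = - 2 \cdot 64 T^{2} = - 128 T^{2}$)
$\frac{4348 + Q{\left(-42 \right)}}{1413 + Z{\left(4 \right)}} = \frac{4348 - - \frac{17}{8}}{1413 - 128 \cdot 4^{2}} = \frac{4348 + \left(- \frac{1}{2} + \frac{21}{8}\right)}{1413 - 2048} = \frac{4348 + \frac{17}{8}}{1413 - 2048} = \frac{34801}{8 \left(-635\right)} = \frac{34801}{8} \left(- \frac{1}{635}\right) = - \frac{34801}{5080}$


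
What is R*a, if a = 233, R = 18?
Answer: 4194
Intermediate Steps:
R*a = 18*233 = 4194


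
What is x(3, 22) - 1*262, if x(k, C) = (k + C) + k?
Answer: -234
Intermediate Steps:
x(k, C) = C + 2*k (x(k, C) = (C + k) + k = C + 2*k)
x(3, 22) - 1*262 = (22 + 2*3) - 1*262 = (22 + 6) - 262 = 28 - 262 = -234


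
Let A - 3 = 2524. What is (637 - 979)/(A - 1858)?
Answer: -114/223 ≈ -0.51121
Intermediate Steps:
A = 2527 (A = 3 + 2524 = 2527)
(637 - 979)/(A - 1858) = (637 - 979)/(2527 - 1858) = -342/669 = -342*1/669 = -114/223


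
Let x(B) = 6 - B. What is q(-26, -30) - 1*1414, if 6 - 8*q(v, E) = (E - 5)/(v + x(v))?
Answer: -67801/48 ≈ -1412.5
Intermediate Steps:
q(v, E) = 41/48 - E/48 (q(v, E) = ¾ - (E - 5)/(8*(v + (6 - v))) = ¾ - (-5 + E)/(8*6) = ¾ - (-⅚ + E/6)/8 = ¾ + (5/48 - E/48) = 41/48 - E/48)
q(-26, -30) - 1*1414 = (41/48 - 1/48*(-30)) - 1*1414 = (41/48 + 5/8) - 1414 = 71/48 - 1414 = -67801/48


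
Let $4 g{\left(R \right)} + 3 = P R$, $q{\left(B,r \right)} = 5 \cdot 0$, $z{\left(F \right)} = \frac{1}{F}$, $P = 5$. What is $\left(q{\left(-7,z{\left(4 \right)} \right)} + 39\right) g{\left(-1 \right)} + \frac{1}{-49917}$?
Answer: $- \frac{3893527}{49917} \approx -78.0$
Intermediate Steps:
$q{\left(B,r \right)} = 0$
$g{\left(R \right)} = - \frac{3}{4} + \frac{5 R}{4}$
$\left(q{\left(-7,z{\left(4 \right)} \right)} + 39\right) g{\left(-1 \right)} + \frac{1}{-49917} = \left(0 + 39\right) \left(- \frac{3}{4} + \frac{5}{4} \left(-1\right)\right) + \frac{1}{-49917} = 39 \left(- \frac{3}{4} - \frac{5}{4}\right) - \frac{1}{49917} = 39 \left(-2\right) - \frac{1}{49917} = -78 - \frac{1}{49917} = - \frac{3893527}{49917}$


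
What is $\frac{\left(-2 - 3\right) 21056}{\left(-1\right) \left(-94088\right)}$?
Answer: $- \frac{13160}{11761} \approx -1.119$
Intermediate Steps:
$\frac{\left(-2 - 3\right) 21056}{\left(-1\right) \left(-94088\right)} = \frac{\left(-5\right) 21056}{94088} = \left(-105280\right) \frac{1}{94088} = - \frac{13160}{11761}$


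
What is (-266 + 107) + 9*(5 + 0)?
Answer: -114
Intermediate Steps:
(-266 + 107) + 9*(5 + 0) = -159 + 9*5 = -159 + 45 = -114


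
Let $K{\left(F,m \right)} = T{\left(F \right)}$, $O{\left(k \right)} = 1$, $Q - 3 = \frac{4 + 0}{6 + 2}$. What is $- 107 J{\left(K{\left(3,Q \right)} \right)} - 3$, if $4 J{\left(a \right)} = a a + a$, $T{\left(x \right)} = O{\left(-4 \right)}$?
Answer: $- \frac{113}{2} \approx -56.5$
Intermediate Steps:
$Q = \frac{7}{2}$ ($Q = 3 + \frac{4 + 0}{6 + 2} = 3 + \frac{4}{8} = 3 + 4 \cdot \frac{1}{8} = 3 + \frac{1}{2} = \frac{7}{2} \approx 3.5$)
$T{\left(x \right)} = 1$
$K{\left(F,m \right)} = 1$
$J{\left(a \right)} = \frac{a}{4} + \frac{a^{2}}{4}$ ($J{\left(a \right)} = \frac{a a + a}{4} = \frac{a^{2} + a}{4} = \frac{a + a^{2}}{4} = \frac{a}{4} + \frac{a^{2}}{4}$)
$- 107 J{\left(K{\left(3,Q \right)} \right)} - 3 = - 107 \cdot \frac{1}{4} \cdot 1 \left(1 + 1\right) - 3 = - 107 \cdot \frac{1}{4} \cdot 1 \cdot 2 - 3 = \left(-107\right) \frac{1}{2} - 3 = - \frac{107}{2} - 3 = - \frac{113}{2}$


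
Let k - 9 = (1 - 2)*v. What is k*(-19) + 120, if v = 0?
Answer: -51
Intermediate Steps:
k = 9 (k = 9 + (1 - 2)*0 = 9 - 1*0 = 9 + 0 = 9)
k*(-19) + 120 = 9*(-19) + 120 = -171 + 120 = -51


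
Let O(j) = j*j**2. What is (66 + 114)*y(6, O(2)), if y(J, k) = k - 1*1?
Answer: 1260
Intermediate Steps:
O(j) = j**3
y(J, k) = -1 + k (y(J, k) = k - 1 = -1 + k)
(66 + 114)*y(6, O(2)) = (66 + 114)*(-1 + 2**3) = 180*(-1 + 8) = 180*7 = 1260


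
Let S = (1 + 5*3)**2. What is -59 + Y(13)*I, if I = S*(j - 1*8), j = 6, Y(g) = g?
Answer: -6715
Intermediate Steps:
S = 256 (S = (1 + 15)**2 = 16**2 = 256)
I = -512 (I = 256*(6 - 1*8) = 256*(6 - 8) = 256*(-2) = -512)
-59 + Y(13)*I = -59 + 13*(-512) = -59 - 6656 = -6715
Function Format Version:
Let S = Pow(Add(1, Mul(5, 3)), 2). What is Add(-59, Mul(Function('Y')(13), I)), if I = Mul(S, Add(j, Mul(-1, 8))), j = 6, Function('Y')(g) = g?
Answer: -6715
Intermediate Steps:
S = 256 (S = Pow(Add(1, 15), 2) = Pow(16, 2) = 256)
I = -512 (I = Mul(256, Add(6, Mul(-1, 8))) = Mul(256, Add(6, -8)) = Mul(256, -2) = -512)
Add(-59, Mul(Function('Y')(13), I)) = Add(-59, Mul(13, -512)) = Add(-59, -6656) = -6715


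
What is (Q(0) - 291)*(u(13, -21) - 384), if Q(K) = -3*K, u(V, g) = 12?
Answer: 108252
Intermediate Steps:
(Q(0) - 291)*(u(13, -21) - 384) = (-3*0 - 291)*(12 - 384) = (0 - 291)*(-372) = -291*(-372) = 108252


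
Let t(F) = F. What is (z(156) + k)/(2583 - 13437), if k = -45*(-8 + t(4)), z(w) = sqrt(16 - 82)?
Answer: -10/603 - I*sqrt(66)/10854 ≈ -0.016584 - 0.00074848*I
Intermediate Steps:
z(w) = I*sqrt(66) (z(w) = sqrt(-66) = I*sqrt(66))
k = 180 (k = -45*(-8 + 4) = -45*(-4) = 180)
(z(156) + k)/(2583 - 13437) = (I*sqrt(66) + 180)/(2583 - 13437) = (180 + I*sqrt(66))/(-10854) = (180 + I*sqrt(66))*(-1/10854) = -10/603 - I*sqrt(66)/10854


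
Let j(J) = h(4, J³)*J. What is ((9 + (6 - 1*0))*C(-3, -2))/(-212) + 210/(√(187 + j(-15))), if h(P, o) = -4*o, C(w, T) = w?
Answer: 45/212 - 210*I*√202313/202313 ≈ 0.21226 - 0.46688*I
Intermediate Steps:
j(J) = -4*J⁴ (j(J) = (-4*J³)*J = -4*J⁴)
((9 + (6 - 1*0))*C(-3, -2))/(-212) + 210/(√(187 + j(-15))) = ((9 + (6 - 1*0))*(-3))/(-212) + 210/(√(187 - 4*(-15)⁴)) = ((9 + (6 + 0))*(-3))*(-1/212) + 210/(√(187 - 4*50625)) = ((9 + 6)*(-3))*(-1/212) + 210/(√(187 - 202500)) = (15*(-3))*(-1/212) + 210/(√(-202313)) = -45*(-1/212) + 210/((I*√202313)) = 45/212 + 210*(-I*√202313/202313) = 45/212 - 210*I*√202313/202313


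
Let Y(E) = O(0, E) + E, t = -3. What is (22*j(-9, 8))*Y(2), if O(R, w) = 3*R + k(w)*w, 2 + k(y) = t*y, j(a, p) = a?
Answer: 2772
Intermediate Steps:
k(y) = -2 - 3*y
O(R, w) = 3*R + w*(-2 - 3*w) (O(R, w) = 3*R + (-2 - 3*w)*w = 3*R + w*(-2 - 3*w))
Y(E) = E - E*(2 + 3*E) (Y(E) = (3*0 - E*(2 + 3*E)) + E = (0 - E*(2 + 3*E)) + E = -E*(2 + 3*E) + E = E - E*(2 + 3*E))
(22*j(-9, 8))*Y(2) = (22*(-9))*(2*(-1 - 3*2)) = -396*(-1 - 6) = -396*(-7) = -198*(-14) = 2772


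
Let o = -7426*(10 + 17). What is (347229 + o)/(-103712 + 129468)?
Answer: 1071/188 ≈ 5.6968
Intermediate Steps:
o = -200502 (o = -7426*27 = -200502)
(347229 + o)/(-103712 + 129468) = (347229 - 200502)/(-103712 + 129468) = 146727/25756 = 146727*(1/25756) = 1071/188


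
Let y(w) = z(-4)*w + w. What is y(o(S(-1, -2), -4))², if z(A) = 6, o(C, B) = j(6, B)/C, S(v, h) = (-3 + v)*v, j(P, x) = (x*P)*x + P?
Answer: 127449/4 ≈ 31862.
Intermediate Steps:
j(P, x) = P + P*x² (j(P, x) = (P*x)*x + P = P*x² + P = P + P*x²)
S(v, h) = v*(-3 + v)
o(C, B) = (6 + 6*B²)/C (o(C, B) = (6*(1 + B²))/C = (6 + 6*B²)/C)
y(w) = 7*w (y(w) = 6*w + w = 7*w)
y(o(S(-1, -2), -4))² = (7*(6*(1 + (-4)²)/((-(-3 - 1)))))² = (7*(6*(1 + 16)/((-1*(-4)))))² = (7*(6*17/4))² = (7*(6*(¼)*17))² = (7*(51/2))² = (357/2)² = 127449/4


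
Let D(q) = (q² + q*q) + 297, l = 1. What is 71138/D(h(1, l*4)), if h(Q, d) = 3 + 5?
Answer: 71138/425 ≈ 167.38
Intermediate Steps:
h(Q, d) = 8
D(q) = 297 + 2*q² (D(q) = (q² + q²) + 297 = 2*q² + 297 = 297 + 2*q²)
71138/D(h(1, l*4)) = 71138/(297 + 2*8²) = 71138/(297 + 2*64) = 71138/(297 + 128) = 71138/425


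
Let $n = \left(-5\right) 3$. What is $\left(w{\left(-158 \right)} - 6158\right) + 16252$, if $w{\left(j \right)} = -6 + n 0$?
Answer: $10088$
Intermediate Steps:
$n = -15$
$w{\left(j \right)} = -6$ ($w{\left(j \right)} = -6 - 0 = -6 + 0 = -6$)
$\left(w{\left(-158 \right)} - 6158\right) + 16252 = \left(-6 - 6158\right) + 16252 = -6164 + 16252 = 10088$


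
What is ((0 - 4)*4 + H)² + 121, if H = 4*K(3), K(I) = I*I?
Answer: 521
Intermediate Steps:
K(I) = I²
H = 36 (H = 4*3² = 4*9 = 36)
((0 - 4)*4 + H)² + 121 = ((0 - 4)*4 + 36)² + 121 = (-4*4 + 36)² + 121 = (-16 + 36)² + 121 = 20² + 121 = 400 + 121 = 521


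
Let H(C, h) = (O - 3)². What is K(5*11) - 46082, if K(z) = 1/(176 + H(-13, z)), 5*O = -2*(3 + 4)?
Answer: -241515737/5241 ≈ -46082.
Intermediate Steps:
O = -14/5 (O = (-2*(3 + 4))/5 = (-2*7)/5 = (⅕)*(-14) = -14/5 ≈ -2.8000)
H(C, h) = 841/25 (H(C, h) = (-14/5 - 3)² = (-29/5)² = 841/25)
K(z) = 25/5241 (K(z) = 1/(176 + 841/25) = 1/(5241/25) = 25/5241)
K(5*11) - 46082 = 25/5241 - 46082 = -241515737/5241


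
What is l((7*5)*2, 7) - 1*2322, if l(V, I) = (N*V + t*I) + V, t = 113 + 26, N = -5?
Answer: -1629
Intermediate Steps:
t = 139
l(V, I) = -4*V + 139*I (l(V, I) = (-5*V + 139*I) + V = -4*V + 139*I)
l((7*5)*2, 7) - 1*2322 = (-4*7*5*2 + 139*7) - 1*2322 = (-140*2 + 973) - 2322 = (-4*70 + 973) - 2322 = (-280 + 973) - 2322 = 693 - 2322 = -1629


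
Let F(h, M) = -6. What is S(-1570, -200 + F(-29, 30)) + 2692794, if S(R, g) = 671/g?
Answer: 554714893/206 ≈ 2.6928e+6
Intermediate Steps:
S(-1570, -200 + F(-29, 30)) + 2692794 = 671/(-200 - 6) + 2692794 = 671/(-206) + 2692794 = 671*(-1/206) + 2692794 = -671/206 + 2692794 = 554714893/206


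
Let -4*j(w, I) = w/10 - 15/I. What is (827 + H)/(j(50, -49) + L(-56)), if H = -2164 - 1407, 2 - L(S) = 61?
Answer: 33614/739 ≈ 45.486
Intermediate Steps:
L(S) = -59 (L(S) = 2 - 1*61 = 2 - 61 = -59)
H = -3571
j(w, I) = -w/40 + 15/(4*I) (j(w, I) = -(w/10 - 15/I)/4 = -(-15/I + w/10)/4 = -w/40 + 15/(4*I))
(827 + H)/(j(50, -49) + L(-56)) = (827 - 3571)/((1/40)*(150 - 1*(-49)*50)/(-49) - 59) = -2744/((1/40)*(-1/49)*(150 + 2450) - 59) = -2744/((1/40)*(-1/49)*2600 - 59) = -2744/(-65/49 - 59) = -2744/(-2956/49) = -2744*(-49/2956) = 33614/739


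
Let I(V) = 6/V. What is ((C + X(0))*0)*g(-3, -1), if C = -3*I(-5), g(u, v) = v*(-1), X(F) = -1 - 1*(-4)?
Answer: 0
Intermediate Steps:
X(F) = 3 (X(F) = -1 + 4 = 3)
g(u, v) = -v
C = 18/5 (C = -18/(-5) = -18*(-1)/5 = -3*(-6/5) = 18/5 ≈ 3.6000)
((C + X(0))*0)*g(-3, -1) = ((18/5 + 3)*0)*(-1*(-1)) = ((33/5)*0)*1 = 0*1 = 0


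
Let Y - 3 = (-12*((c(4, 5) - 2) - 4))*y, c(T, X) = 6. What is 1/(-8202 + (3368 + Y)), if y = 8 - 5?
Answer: -1/4831 ≈ -0.00020700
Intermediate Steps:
y = 3
Y = 3 (Y = 3 - 12*((6 - 2) - 4)*3 = 3 - 12*(4 - 4)*3 = 3 - 12*0*3 = 3 + 0*3 = 3 + 0 = 3)
1/(-8202 + (3368 + Y)) = 1/(-8202 + (3368 + 3)) = 1/(-8202 + 3371) = 1/(-4831) = -1/4831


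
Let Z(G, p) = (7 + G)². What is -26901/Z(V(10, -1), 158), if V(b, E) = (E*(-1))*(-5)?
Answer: -26901/4 ≈ -6725.3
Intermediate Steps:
V(b, E) = 5*E (V(b, E) = -E*(-5) = 5*E)
-26901/Z(V(10, -1), 158) = -26901/(7 + 5*(-1))² = -26901/(7 - 5)² = -26901/(2²) = -26901/4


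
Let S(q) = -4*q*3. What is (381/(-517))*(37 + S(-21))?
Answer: -110109/517 ≈ -212.98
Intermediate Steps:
S(q) = -12*q
(381/(-517))*(37 + S(-21)) = (381/(-517))*(37 - 12*(-21)) = (381*(-1/517))*(37 + 252) = -381/517*289 = -110109/517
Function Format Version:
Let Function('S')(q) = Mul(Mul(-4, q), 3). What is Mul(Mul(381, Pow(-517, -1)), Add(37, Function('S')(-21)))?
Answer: Rational(-110109, 517) ≈ -212.98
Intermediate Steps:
Function('S')(q) = Mul(-12, q)
Mul(Mul(381, Pow(-517, -1)), Add(37, Function('S')(-21))) = Mul(Mul(381, Pow(-517, -1)), Add(37, Mul(-12, -21))) = Mul(Mul(381, Rational(-1, 517)), Add(37, 252)) = Mul(Rational(-381, 517), 289) = Rational(-110109, 517)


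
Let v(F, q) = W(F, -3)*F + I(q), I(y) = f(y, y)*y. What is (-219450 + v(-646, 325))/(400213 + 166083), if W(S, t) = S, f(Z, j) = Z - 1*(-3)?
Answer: 152233/283148 ≈ 0.53764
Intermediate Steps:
f(Z, j) = 3 + Z (f(Z, j) = Z + 3 = 3 + Z)
I(y) = y*(3 + y) (I(y) = (3 + y)*y = y*(3 + y))
v(F, q) = F² + q*(3 + q) (v(F, q) = F*F + q*(3 + q) = F² + q*(3 + q))
(-219450 + v(-646, 325))/(400213 + 166083) = (-219450 + ((-646)² + 325*(3 + 325)))/(400213 + 166083) = (-219450 + (417316 + 325*328))/566296 = (-219450 + (417316 + 106600))*(1/566296) = (-219450 + 523916)*(1/566296) = 304466*(1/566296) = 152233/283148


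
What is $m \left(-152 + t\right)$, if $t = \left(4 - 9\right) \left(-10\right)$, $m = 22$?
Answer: $-2244$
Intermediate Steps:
$t = 50$ ($t = \left(-5\right) \left(-10\right) = 50$)
$m \left(-152 + t\right) = 22 \left(-152 + 50\right) = 22 \left(-102\right) = -2244$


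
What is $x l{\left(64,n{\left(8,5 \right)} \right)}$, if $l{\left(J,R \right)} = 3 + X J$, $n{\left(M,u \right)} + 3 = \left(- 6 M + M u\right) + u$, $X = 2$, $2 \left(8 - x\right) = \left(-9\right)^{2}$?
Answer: $- \frac{8515}{2} \approx -4257.5$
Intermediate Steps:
$x = - \frac{65}{2}$ ($x = 8 - \frac{\left(-9\right)^{2}}{2} = 8 - \frac{81}{2} = - \frac{65}{2} \approx -32.5$)
$n{\left(M,u \right)} = -3 + u - 6 M + M u$ ($n{\left(M,u \right)} = -3 + \left(\left(- 6 M + M u\right) + u\right) = -3 + \left(u - 6 M + M u\right) = -3 + u - 6 M + M u$)
$l{\left(J,R \right)} = 3 + 2 J$
$x l{\left(64,n{\left(8,5 \right)} \right)} = - \frac{65 \left(3 + 2 \cdot 64\right)}{2} = - \frac{65 \left(3 + 128\right)}{2} = \left(- \frac{65}{2}\right) 131 = - \frac{8515}{2}$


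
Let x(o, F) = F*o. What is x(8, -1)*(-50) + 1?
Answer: 401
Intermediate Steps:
x(8, -1)*(-50) + 1 = -1*8*(-50) + 1 = -8*(-50) + 1 = 400 + 1 = 401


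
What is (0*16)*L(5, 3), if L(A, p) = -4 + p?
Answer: 0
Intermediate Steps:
(0*16)*L(5, 3) = (0*16)*(-4 + 3) = 0*(-1) = 0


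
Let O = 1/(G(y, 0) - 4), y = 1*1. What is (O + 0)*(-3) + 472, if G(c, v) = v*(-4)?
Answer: 1891/4 ≈ 472.75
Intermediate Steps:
y = 1
G(c, v) = -4*v
O = -¼ (O = 1/(-4*0 - 4) = 1/(0 - 4) = 1/(-4) = -¼ ≈ -0.25000)
(O + 0)*(-3) + 472 = (-¼ + 0)*(-3) + 472 = -¼*(-3) + 472 = ¾ + 472 = 1891/4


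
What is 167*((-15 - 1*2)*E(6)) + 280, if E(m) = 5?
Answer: -13915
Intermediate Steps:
167*((-15 - 1*2)*E(6)) + 280 = 167*((-15 - 1*2)*5) + 280 = 167*((-15 - 2)*5) + 280 = 167*(-17*5) + 280 = 167*(-85) + 280 = -14195 + 280 = -13915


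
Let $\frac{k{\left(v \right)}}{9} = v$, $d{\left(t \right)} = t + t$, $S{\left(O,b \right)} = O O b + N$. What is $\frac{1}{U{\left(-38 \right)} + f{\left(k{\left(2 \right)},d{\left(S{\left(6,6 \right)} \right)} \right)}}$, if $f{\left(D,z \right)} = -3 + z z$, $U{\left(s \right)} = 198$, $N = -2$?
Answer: $\frac{1}{183379} \approx 5.4532 \cdot 10^{-6}$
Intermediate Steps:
$S{\left(O,b \right)} = -2 + b O^{2}$ ($S{\left(O,b \right)} = O O b - 2 = O^{2} b - 2 = b O^{2} - 2 = -2 + b O^{2}$)
$d{\left(t \right)} = 2 t$
$k{\left(v \right)} = 9 v$
$f{\left(D,z \right)} = -3 + z^{2}$
$\frac{1}{U{\left(-38 \right)} + f{\left(k{\left(2 \right)},d{\left(S{\left(6,6 \right)} \right)} \right)}} = \frac{1}{198 - \left(3 - \left(2 \left(-2 + 6 \cdot 6^{2}\right)\right)^{2}\right)} = \frac{1}{198 - \left(3 - \left(2 \left(-2 + 6 \cdot 36\right)\right)^{2}\right)} = \frac{1}{198 - \left(3 - \left(2 \left(-2 + 216\right)\right)^{2}\right)} = \frac{1}{198 - \left(3 - \left(2 \cdot 214\right)^{2}\right)} = \frac{1}{198 - \left(3 - 428^{2}\right)} = \frac{1}{198 + \left(-3 + 183184\right)} = \frac{1}{198 + 183181} = \frac{1}{183379}$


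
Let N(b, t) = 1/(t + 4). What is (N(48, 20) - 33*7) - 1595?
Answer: -43823/24 ≈ -1826.0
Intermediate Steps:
N(b, t) = 1/(4 + t)
(N(48, 20) - 33*7) - 1595 = (1/(4 + 20) - 33*7) - 1595 = (1/24 - 231) - 1595 = -5543/24 - 1595 = -43823/24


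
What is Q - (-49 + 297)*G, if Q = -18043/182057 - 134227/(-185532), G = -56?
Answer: 469121611222775/33777399324 ≈ 13889.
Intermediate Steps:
Q = 21089411063/33777399324 (Q = -18043*1/182057 - 134227*(-1/185532) = -18043/182057 + 134227/185532 = 21089411063/33777399324 ≈ 0.62436)
Q - (-49 + 297)*G = 21089411063/33777399324 - (-49 + 297)*(-56) = 21089411063/33777399324 - 248*(-56) = 21089411063/33777399324 - 1*(-13888) = 21089411063/33777399324 + 13888 = 469121611222775/33777399324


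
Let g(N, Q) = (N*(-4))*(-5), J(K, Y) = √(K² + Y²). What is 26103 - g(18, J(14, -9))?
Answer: 25743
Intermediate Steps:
g(N, Q) = 20*N (g(N, Q) = -4*N*(-5) = 20*N)
26103 - g(18, J(14, -9)) = 26103 - 20*18 = 26103 - 1*360 = 26103 - 360 = 25743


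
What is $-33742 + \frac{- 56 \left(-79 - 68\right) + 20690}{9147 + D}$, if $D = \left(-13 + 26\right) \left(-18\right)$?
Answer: $- \frac{300713524}{8913} \approx -33739.0$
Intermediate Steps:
$D = -234$ ($D = 13 \left(-18\right) = -234$)
$-33742 + \frac{- 56 \left(-79 - 68\right) + 20690}{9147 + D} = -33742 + \frac{- 56 \left(-79 - 68\right) + 20690}{9147 - 234} = -33742 + \frac{\left(-56\right) \left(-147\right) + 20690}{8913} = -33742 + \left(8232 + 20690\right) \frac{1}{8913} = -33742 + 28922 \cdot \frac{1}{8913} = -33742 + \frac{28922}{8913} = - \frac{300713524}{8913}$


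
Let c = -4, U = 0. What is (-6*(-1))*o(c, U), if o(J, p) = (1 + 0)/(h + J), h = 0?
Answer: -3/2 ≈ -1.5000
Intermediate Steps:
o(J, p) = 1/J (o(J, p) = (1 + 0)/(0 + J) = 1/J)
(-6*(-1))*o(c, U) = -6*(-1)/(-4) = 6*(-1/4) = -3/2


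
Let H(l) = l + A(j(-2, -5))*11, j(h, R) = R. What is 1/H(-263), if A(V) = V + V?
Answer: -1/373 ≈ -0.0026810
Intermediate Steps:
A(V) = 2*V
H(l) = -110 + l (H(l) = l + (2*(-5))*11 = l - 10*11 = l - 110 = -110 + l)
1/H(-263) = 1/(-110 - 263) = 1/(-373) = -1/373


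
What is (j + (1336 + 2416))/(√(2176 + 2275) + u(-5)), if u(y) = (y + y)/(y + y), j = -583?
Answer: -3169/4450 + 3169*√4451/4450 ≈ 46.799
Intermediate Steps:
u(y) = 1 (u(y) = (2*y)/((2*y)) = (2*y)*(1/(2*y)) = 1)
(j + (1336 + 2416))/(√(2176 + 2275) + u(-5)) = (-583 + (1336 + 2416))/(√(2176 + 2275) + 1) = (-583 + 3752)/(√4451 + 1) = 3169/(1 + √4451)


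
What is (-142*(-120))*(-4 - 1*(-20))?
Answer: 272640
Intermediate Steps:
(-142*(-120))*(-4 - 1*(-20)) = 17040*(-4 + 20) = 17040*16 = 272640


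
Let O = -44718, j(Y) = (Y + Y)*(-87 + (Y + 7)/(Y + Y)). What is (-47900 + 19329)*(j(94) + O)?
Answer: 1742059583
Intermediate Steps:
j(Y) = 2*Y*(-87 + (7 + Y)/(2*Y)) (j(Y) = (2*Y)*(-87 + (7 + Y)/((2*Y))) = (2*Y)*(-87 + (7 + Y)*(1/(2*Y))) = (2*Y)*(-87 + (7 + Y)/(2*Y)) = 2*Y*(-87 + (7 + Y)/(2*Y)))
(-47900 + 19329)*(j(94) + O) = (-47900 + 19329)*((7 - 173*94) - 44718) = -28571*((7 - 16262) - 44718) = -28571*(-16255 - 44718) = -28571*(-60973) = 1742059583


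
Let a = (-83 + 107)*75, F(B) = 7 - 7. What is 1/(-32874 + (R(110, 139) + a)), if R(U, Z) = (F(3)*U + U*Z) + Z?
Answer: -1/15645 ≈ -6.3918e-5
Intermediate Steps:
F(B) = 0
a = 1800 (a = 24*75 = 1800)
R(U, Z) = Z + U*Z (R(U, Z) = (0*U + U*Z) + Z = (0 + U*Z) + Z = U*Z + Z = Z + U*Z)
1/(-32874 + (R(110, 139) + a)) = 1/(-32874 + (139*(1 + 110) + 1800)) = 1/(-32874 + (139*111 + 1800)) = 1/(-32874 + (15429 + 1800)) = 1/(-32874 + 17229) = 1/(-15645) = -1/15645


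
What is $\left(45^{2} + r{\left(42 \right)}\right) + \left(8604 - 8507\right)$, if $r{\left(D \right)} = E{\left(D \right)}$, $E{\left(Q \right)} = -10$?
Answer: $2112$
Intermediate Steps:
$r{\left(D \right)} = -10$
$\left(45^{2} + r{\left(42 \right)}\right) + \left(8604 - 8507\right) = \left(45^{2} - 10\right) + \left(8604 - 8507\right) = \left(2025 - 10\right) + \left(8604 - 8507\right) = 2015 + 97 = 2112$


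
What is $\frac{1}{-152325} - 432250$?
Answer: $- \frac{65842481251}{152325} \approx -4.3225 \cdot 10^{5}$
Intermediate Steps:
$\frac{1}{-152325} - 432250 = - \frac{1}{152325} - 432250 = - \frac{65842481251}{152325}$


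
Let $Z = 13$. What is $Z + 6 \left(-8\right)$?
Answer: $-35$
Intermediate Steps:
$Z + 6 \left(-8\right) = 13 + 6 \left(-8\right) = 13 - 48 = -35$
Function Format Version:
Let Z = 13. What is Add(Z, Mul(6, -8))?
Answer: -35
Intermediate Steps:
Add(Z, Mul(6, -8)) = Add(13, Mul(6, -8)) = Add(13, -48) = -35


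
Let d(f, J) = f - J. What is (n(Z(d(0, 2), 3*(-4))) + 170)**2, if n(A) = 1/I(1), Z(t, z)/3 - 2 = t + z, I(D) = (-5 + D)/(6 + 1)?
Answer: 452929/16 ≈ 28308.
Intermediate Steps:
I(D) = -5/7 + D/7 (I(D) = (-5 + D)/7 = (-5 + D)*(1/7) = -5/7 + D/7)
Z(t, z) = 6 + 3*t + 3*z (Z(t, z) = 6 + 3*(t + z) = 6 + (3*t + 3*z) = 6 + 3*t + 3*z)
n(A) = -7/4 (n(A) = 1/(-5/7 + (1/7)*1) = 1/(-5/7 + 1/7) = 1/(-4/7) = -7/4)
(n(Z(d(0, 2), 3*(-4))) + 170)**2 = (-7/4 + 170)**2 = (673/4)**2 = 452929/16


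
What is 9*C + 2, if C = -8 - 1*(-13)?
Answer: 47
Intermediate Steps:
C = 5 (C = -8 + 13 = 5)
9*C + 2 = 9*5 + 2 = 45 + 2 = 47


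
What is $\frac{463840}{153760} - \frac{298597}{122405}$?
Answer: $\frac{67900378}{117631205} \approx 0.57723$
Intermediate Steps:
$\frac{463840}{153760} - \frac{298597}{122405} = 463840 \cdot \frac{1}{153760} - \frac{298597}{122405} = \frac{2899}{961} - \frac{298597}{122405} = \frac{67900378}{117631205}$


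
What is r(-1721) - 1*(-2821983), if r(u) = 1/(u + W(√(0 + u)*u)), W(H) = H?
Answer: 8363121583445/2963562 + I*√1721/2963562 ≈ 2.822e+6 + 1.3998e-5*I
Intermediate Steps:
r(u) = 1/(u + u^(3/2)) (r(u) = 1/(u + √(0 + u)*u) = 1/(u + √u*u) = 1/(u + u^(3/2)))
r(-1721) - 1*(-2821983) = 1/(-1721 + (-1721)^(3/2)) - 1*(-2821983) = 1/(-1721 - 1721*I*√1721) + 2821983 = 2821983 + 1/(-1721 - 1721*I*√1721)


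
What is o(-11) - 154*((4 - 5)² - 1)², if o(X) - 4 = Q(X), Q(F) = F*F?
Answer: 125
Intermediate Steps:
Q(F) = F²
o(X) = 4 + X²
o(-11) - 154*((4 - 5)² - 1)² = (4 + (-11)²) - 154*((4 - 5)² - 1)² = (4 + 121) - 154*((-1)² - 1)² = 125 - 154*(1 - 1)² = 125 - 154*0² = 125 - 154*0 = 125 + 0 = 125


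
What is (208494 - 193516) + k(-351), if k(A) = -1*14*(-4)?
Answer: 15034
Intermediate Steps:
k(A) = 56 (k(A) = -14*(-4) = 56)
(208494 - 193516) + k(-351) = (208494 - 193516) + 56 = 14978 + 56 = 15034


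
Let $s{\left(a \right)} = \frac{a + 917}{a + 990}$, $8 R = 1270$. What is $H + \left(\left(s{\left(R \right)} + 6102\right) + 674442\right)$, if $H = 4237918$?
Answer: $\frac{22600337193}{4595} \approx 4.9185 \cdot 10^{6}$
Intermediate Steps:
$R = \frac{635}{4}$ ($R = \frac{1}{8} \cdot 1270 = \frac{635}{4} \approx 158.75$)
$s{\left(a \right)} = \frac{917 + a}{990 + a}$
$H + \left(\left(s{\left(R \right)} + 6102\right) + 674442\right) = 4237918 + \left(\left(\frac{917 + \frac{635}{4}}{990 + \frac{635}{4}} + 6102\right) + 674442\right) = 4237918 + \left(\left(\frac{1}{\frac{4595}{4}} \cdot \frac{4303}{4} + 6102\right) + 674442\right) = 4237918 + \left(\left(\frac{4}{4595} \cdot \frac{4303}{4} + 6102\right) + 674442\right) = 4237918 + \left(\left(\frac{4303}{4595} + 6102\right) + 674442\right) = 4237918 + \left(\frac{28042993}{4595} + 674442\right) = 4237918 + \frac{3127103983}{4595} = \frac{22600337193}{4595}$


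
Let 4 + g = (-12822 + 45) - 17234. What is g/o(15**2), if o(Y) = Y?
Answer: -667/5 ≈ -133.40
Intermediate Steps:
g = -30015 (g = -4 + ((-12822 + 45) - 17234) = -4 + (-12777 - 17234) = -4 - 30011 = -30015)
g/o(15**2) = -30015/(15**2) = -30015/225 = -30015*1/225 = -667/5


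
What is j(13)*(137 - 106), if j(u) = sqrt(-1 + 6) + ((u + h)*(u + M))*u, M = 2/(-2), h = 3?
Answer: 77376 + 31*sqrt(5) ≈ 77445.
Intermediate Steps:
M = -1 (M = 2*(-1/2) = -1)
j(u) = sqrt(5) + u*(-1 + u)*(3 + u) (j(u) = sqrt(-1 + 6) + ((u + 3)*(u - 1))*u = sqrt(5) + ((3 + u)*(-1 + u))*u = sqrt(5) + ((-1 + u)*(3 + u))*u = sqrt(5) + u*(-1 + u)*(3 + u))
j(13)*(137 - 106) = (sqrt(5) + 13**3 - 3*13 + 2*13**2)*(137 - 106) = (sqrt(5) + 2197 - 39 + 2*169)*31 = (sqrt(5) + 2197 - 39 + 338)*31 = (2496 + sqrt(5))*31 = 77376 + 31*sqrt(5)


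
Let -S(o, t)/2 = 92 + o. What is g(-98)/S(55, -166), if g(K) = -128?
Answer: 64/147 ≈ 0.43537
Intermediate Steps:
S(o, t) = -184 - 2*o (S(o, t) = -2*(92 + o) = -184 - 2*o)
g(-98)/S(55, -166) = -128/(-184 - 2*55) = -128/(-184 - 110) = -128/(-294) = -128*(-1/294) = 64/147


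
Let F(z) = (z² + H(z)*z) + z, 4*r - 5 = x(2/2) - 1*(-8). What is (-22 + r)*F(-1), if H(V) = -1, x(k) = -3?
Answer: -39/2 ≈ -19.500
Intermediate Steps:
r = 5/2 (r = 5/4 + (-3 - 1*(-8))/4 = 5/4 + (-3 + 8)/4 = 5/4 + (¼)*5 = 5/4 + 5/4 = 5/2 ≈ 2.5000)
F(z) = z² (F(z) = (z² - z) + z = z²)
(-22 + r)*F(-1) = (-22 + 5/2)*(-1)² = -39/2*1 = -39/2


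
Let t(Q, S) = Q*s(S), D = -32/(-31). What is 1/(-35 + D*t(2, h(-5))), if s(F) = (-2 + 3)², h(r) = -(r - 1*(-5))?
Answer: -31/1021 ≈ -0.030362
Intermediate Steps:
h(r) = -5 - r (h(r) = -(r + 5) = -(5 + r) = -5 - r)
D = 32/31 (D = -32*(-1/31) = 32/31 ≈ 1.0323)
s(F) = 1 (s(F) = 1² = 1)
t(Q, S) = Q (t(Q, S) = Q*1 = Q)
1/(-35 + D*t(2, h(-5))) = 1/(-35 + (32/31)*2) = 1/(-35 + 64/31) = 1/(-1021/31) = -31/1021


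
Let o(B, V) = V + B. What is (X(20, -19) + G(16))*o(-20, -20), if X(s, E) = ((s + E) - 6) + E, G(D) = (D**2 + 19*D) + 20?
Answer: -22240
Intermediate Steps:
G(D) = 20 + D**2 + 19*D
X(s, E) = -6 + s + 2*E (X(s, E) = ((E + s) - 6) + E = (-6 + E + s) + E = -6 + s + 2*E)
o(B, V) = B + V
(X(20, -19) + G(16))*o(-20, -20) = ((-6 + 20 + 2*(-19)) + (20 + 16**2 + 19*16))*(-20 - 20) = ((-6 + 20 - 38) + (20 + 256 + 304))*(-40) = (-24 + 580)*(-40) = 556*(-40) = -22240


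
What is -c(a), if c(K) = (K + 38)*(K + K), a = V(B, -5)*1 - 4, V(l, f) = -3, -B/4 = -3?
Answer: 434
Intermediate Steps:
B = 12 (B = -4*(-3) = 12)
a = -7 (a = -3*1 - 4 = -3 - 4 = -7)
c(K) = 2*K*(38 + K) (c(K) = (38 + K)*(2*K) = 2*K*(38 + K))
-c(a) = -2*(-7)*(38 - 7) = -2*(-7)*31 = -1*(-434) = 434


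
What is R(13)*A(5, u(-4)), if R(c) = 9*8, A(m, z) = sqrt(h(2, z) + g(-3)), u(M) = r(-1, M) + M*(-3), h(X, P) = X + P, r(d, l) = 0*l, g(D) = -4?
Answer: 72*sqrt(10) ≈ 227.68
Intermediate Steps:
r(d, l) = 0
h(X, P) = P + X
u(M) = -3*M (u(M) = 0 + M*(-3) = 0 - 3*M = -3*M)
A(m, z) = sqrt(-2 + z) (A(m, z) = sqrt((z + 2) - 4) = sqrt((2 + z) - 4) = sqrt(-2 + z))
R(c) = 72
R(13)*A(5, u(-4)) = 72*sqrt(-2 - 3*(-4)) = 72*sqrt(-2 + 12) = 72*sqrt(10)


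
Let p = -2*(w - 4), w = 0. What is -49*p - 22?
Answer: -414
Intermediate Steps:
p = 8 (p = -2*(0 - 4) = -2*(-4) = 8)
-49*p - 22 = -49*8 - 22 = -392 - 22 = -414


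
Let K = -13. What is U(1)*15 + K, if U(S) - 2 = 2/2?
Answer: 32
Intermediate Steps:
U(S) = 3 (U(S) = 2 + 2/2 = 2 + 2*(1/2) = 2 + 1 = 3)
U(1)*15 + K = 3*15 - 13 = 45 - 13 = 32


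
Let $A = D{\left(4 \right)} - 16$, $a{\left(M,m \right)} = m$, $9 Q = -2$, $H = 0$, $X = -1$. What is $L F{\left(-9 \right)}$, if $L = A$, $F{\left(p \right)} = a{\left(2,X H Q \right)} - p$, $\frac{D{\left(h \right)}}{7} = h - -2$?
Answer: $234$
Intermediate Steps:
$Q = - \frac{2}{9}$ ($Q = \frac{1}{9} \left(-2\right) = - \frac{2}{9} \approx -0.22222$)
$D{\left(h \right)} = 14 + 7 h$ ($D{\left(h \right)} = 7 \left(h - -2\right) = 7 \left(h + 2\right) = 7 \left(2 + h\right) = 14 + 7 h$)
$F{\left(p \right)} = - p$ ($F{\left(p \right)} = \left(-1\right) 0 \left(- \frac{2}{9}\right) - p = 0 \left(- \frac{2}{9}\right) - p = 0 - p = - p$)
$A = 26$ ($A = \left(14 + 7 \cdot 4\right) - 16 = \left(14 + 28\right) - 16 = 42 - 16 = 26$)
$L = 26$
$L F{\left(-9 \right)} = 26 \left(\left(-1\right) \left(-9\right)\right) = 26 \cdot 9 = 234$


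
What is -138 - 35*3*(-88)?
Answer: 9102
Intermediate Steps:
-138 - 35*3*(-88) = -138 - 105*(-88) = -138 + 9240 = 9102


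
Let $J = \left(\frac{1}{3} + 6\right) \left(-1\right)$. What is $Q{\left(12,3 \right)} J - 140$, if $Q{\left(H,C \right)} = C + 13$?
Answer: $- \frac{724}{3} \approx -241.33$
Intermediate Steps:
$Q{\left(H,C \right)} = 13 + C$
$J = - \frac{19}{3}$ ($J = \left(\frac{1}{3} + 6\right) \left(-1\right) = \frac{19}{3} \left(-1\right) = - \frac{19}{3} \approx -6.3333$)
$Q{\left(12,3 \right)} J - 140 = \left(13 + 3\right) \left(- \frac{19}{3}\right) - 140 = 16 \left(- \frac{19}{3}\right) - 140 = - \frac{304}{3} - 140 = - \frac{724}{3}$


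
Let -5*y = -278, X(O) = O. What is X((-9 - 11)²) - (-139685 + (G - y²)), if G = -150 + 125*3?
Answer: 3573784/25 ≈ 1.4295e+5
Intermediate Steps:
y = 278/5 (y = -⅕*(-278) = 278/5 ≈ 55.600)
G = 225 (G = -150 + 375 = 225)
X((-9 - 11)²) - (-139685 + (G - y²)) = (-9 - 11)² - (-139685 + (225 - (278/5)²)) = (-20)² - (-139685 + (225 - 1*77284/25)) = 400 - (-139685 + (225 - 77284/25)) = 400 - (-139685 - 71659/25) = 400 - 1*(-3563784/25) = 400 + 3563784/25 = 3573784/25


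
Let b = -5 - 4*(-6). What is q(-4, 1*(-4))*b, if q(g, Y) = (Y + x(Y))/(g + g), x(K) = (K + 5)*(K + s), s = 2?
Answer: 57/4 ≈ 14.250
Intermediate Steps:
x(K) = (2 + K)*(5 + K) (x(K) = (K + 5)*(K + 2) = (5 + K)*(2 + K) = (2 + K)*(5 + K))
q(g, Y) = (10 + Y**2 + 8*Y)/(2*g) (q(g, Y) = (Y + (10 + Y**2 + 7*Y))/(g + g) = (10 + Y**2 + 8*Y)/((2*g)) = (10 + Y**2 + 8*Y)*(1/(2*g)) = (10 + Y**2 + 8*Y)/(2*g))
b = 19 (b = -5 + 24 = 19)
q(-4, 1*(-4))*b = ((1/2)*(10 + (1*(-4))**2 + 8*(1*(-4)))/(-4))*19 = ((1/2)*(-1/4)*(10 + (-4)**2 + 8*(-4)))*19 = ((1/2)*(-1/4)*(10 + 16 - 32))*19 = ((1/2)*(-1/4)*(-6))*19 = (3/4)*19 = 57/4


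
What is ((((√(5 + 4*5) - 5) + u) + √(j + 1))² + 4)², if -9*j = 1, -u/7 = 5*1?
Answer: 122875561/81 - 3099320*√2/27 ≈ 1.3546e+6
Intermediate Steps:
u = -35 ≈ -35.000
j = -⅑ (j = -⅑*1 = -⅑ ≈ -0.11111)
((((√(5 + 4*5) - 5) + u) + √(j + 1))² + 4)² = ((((√(5 + 4*5) - 5) - 35) + √(-⅑ + 1))² + 4)² = ((((√(5 + 20) - 5) - 35) + √(8/9))² + 4)² = ((((√25 - 5) - 35) + 2*√2/3)² + 4)² = ((((5 - 5) - 35) + 2*√2/3)² + 4)² = (((0 - 35) + 2*√2/3)² + 4)² = ((-35 + 2*√2/3)² + 4)² = (4 + (-35 + 2*√2/3)²)²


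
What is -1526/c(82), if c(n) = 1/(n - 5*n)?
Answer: 500528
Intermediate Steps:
c(n) = -1/(4*n) (c(n) = 1/(-4*n) = -1/(4*n))
-1526/c(82) = -1526/((-¼/82)) = -1526/((-¼*1/82)) = -1526/(-1/328) = -1526*(-328) = 500528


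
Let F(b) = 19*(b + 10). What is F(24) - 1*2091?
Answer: -1445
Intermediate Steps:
F(b) = 190 + 19*b (F(b) = 19*(10 + b) = 190 + 19*b)
F(24) - 1*2091 = (190 + 19*24) - 1*2091 = (190 + 456) - 2091 = 646 - 2091 = -1445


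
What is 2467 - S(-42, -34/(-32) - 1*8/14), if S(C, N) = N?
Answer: 276249/112 ≈ 2466.5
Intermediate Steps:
2467 - S(-42, -34/(-32) - 1*8/14) = 2467 - (-34/(-32) - 1*8/14) = 2467 - (-34*(-1/32) - 8*1/14) = 2467 - (17/16 - 4/7) = 2467 - 1*55/112 = 2467 - 55/112 = 276249/112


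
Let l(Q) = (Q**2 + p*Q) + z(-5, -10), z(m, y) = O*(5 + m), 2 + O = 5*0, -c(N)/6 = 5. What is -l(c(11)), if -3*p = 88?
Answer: -1780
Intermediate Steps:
c(N) = -30 (c(N) = -6*5 = -30)
O = -2 (O = -2 + 5*0 = -2 + 0 = -2)
p = -88/3 (p = -1/3*88 = -88/3 ≈ -29.333)
z(m, y) = -10 - 2*m (z(m, y) = -2*(5 + m) = -10 - 2*m)
l(Q) = Q**2 - 88*Q/3 (l(Q) = (Q**2 - 88*Q/3) + (-10 - 2*(-5)) = (Q**2 - 88*Q/3) + (-10 + 10) = (Q**2 - 88*Q/3) + 0 = Q**2 - 88*Q/3)
-l(c(11)) = -(-30)*(-88 + 3*(-30))/3 = -(-30)*(-88 - 90)/3 = -(-30)*(-178)/3 = -1*1780 = -1780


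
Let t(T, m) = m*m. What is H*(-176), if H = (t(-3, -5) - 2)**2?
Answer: -93104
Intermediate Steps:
t(T, m) = m**2
H = 529 (H = ((-5)**2 - 2)**2 = (25 - 2)**2 = 23**2 = 529)
H*(-176) = 529*(-176) = -93104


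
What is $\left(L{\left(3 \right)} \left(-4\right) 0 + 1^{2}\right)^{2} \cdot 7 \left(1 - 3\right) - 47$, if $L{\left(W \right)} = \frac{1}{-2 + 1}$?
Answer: $-61$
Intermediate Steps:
$L{\left(W \right)} = -1$ ($L{\left(W \right)} = \frac{1}{-1} = -1$)
$\left(L{\left(3 \right)} \left(-4\right) 0 + 1^{2}\right)^{2} \cdot 7 \left(1 - 3\right) - 47 = \left(\left(-1\right) \left(-4\right) 0 + 1^{2}\right)^{2} \cdot 7 \left(1 - 3\right) - 47 = \left(4 \cdot 0 + 1\right)^{2} \cdot 7 \left(-2\right) - 47 = \left(0 + 1\right)^{2} \left(-14\right) - 47 = 1^{2} \left(-14\right) - 47 = 1 \left(-14\right) - 47 = -14 - 47 = -61$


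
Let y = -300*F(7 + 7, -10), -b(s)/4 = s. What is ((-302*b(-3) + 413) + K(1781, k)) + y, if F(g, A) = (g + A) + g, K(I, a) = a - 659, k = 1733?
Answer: -7537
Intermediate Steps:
b(s) = -4*s
K(I, a) = -659 + a
F(g, A) = A + 2*g (F(g, A) = (A + g) + g = A + 2*g)
y = -5400 (y = -300*(-10 + 2*(7 + 7)) = -300*(-10 + 2*14) = -300*(-10 + 28) = -300*18 = -5400)
((-302*b(-3) + 413) + K(1781, k)) + y = ((-(-1208)*(-3) + 413) + (-659 + 1733)) - 5400 = ((-302*12 + 413) + 1074) - 5400 = ((-3624 + 413) + 1074) - 5400 = (-3211 + 1074) - 5400 = -2137 - 5400 = -7537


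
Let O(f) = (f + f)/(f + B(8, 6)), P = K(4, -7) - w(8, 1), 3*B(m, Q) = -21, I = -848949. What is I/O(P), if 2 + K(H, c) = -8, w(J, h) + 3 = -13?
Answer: 282983/4 ≈ 70746.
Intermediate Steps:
w(J, h) = -16 (w(J, h) = -3 - 13 = -16)
K(H, c) = -10 (K(H, c) = -2 - 8 = -10)
B(m, Q) = -7 (B(m, Q) = (⅓)*(-21) = -7)
P = 6 (P = -10 - 1*(-16) = -10 + 16 = 6)
O(f) = 2*f/(-7 + f) (O(f) = (f + f)/(f - 7) = (2*f)/(-7 + f) = 2*f/(-7 + f))
I/O(P) = -848949/(2*6/(-7 + 6)) = -848949/(2*6/(-1)) = -848949/(2*6*(-1)) = -848949/(-12) = -848949*(-1/12) = 282983/4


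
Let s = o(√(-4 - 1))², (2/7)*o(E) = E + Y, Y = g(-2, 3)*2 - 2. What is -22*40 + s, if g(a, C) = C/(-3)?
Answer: -2981/4 - 98*I*√5 ≈ -745.25 - 219.13*I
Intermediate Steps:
g(a, C) = -C/3 (g(a, C) = C*(-⅓) = -C/3)
Y = -4 (Y = -⅓*3*2 - 2 = -1*2 - 2 = -2 - 2 = -4)
o(E) = -14 + 7*E/2 (o(E) = 7*(E - 4)/2 = 7*(-4 + E)/2 = -14 + 7*E/2)
s = (-14 + 7*I*√5/2)² (s = (-14 + 7*√(-4 - 1)/2)² = (-14 + 7*√(-5)/2)² = (-14 + 7*(I*√5)/2)² = (-14 + 7*I*√5/2)² ≈ 134.75 - 219.13*I)
-22*40 + s = -22*40 + (539/4 - 98*I*√5) = -880 + (539/4 - 98*I*√5) = -2981/4 - 98*I*√5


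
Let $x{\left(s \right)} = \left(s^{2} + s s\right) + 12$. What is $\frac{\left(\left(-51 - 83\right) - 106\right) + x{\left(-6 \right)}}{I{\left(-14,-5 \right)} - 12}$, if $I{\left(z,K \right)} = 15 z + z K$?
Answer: $\frac{39}{38} \approx 1.0263$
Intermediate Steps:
$I{\left(z,K \right)} = 15 z + K z$
$x{\left(s \right)} = 12 + 2 s^{2}$ ($x{\left(s \right)} = \left(s^{2} + s^{2}\right) + 12 = 2 s^{2} + 12 = 12 + 2 s^{2}$)
$\frac{\left(\left(-51 - 83\right) - 106\right) + x{\left(-6 \right)}}{I{\left(-14,-5 \right)} - 12} = \frac{\left(\left(-51 - 83\right) - 106\right) + \left(12 + 2 \left(-6\right)^{2}\right)}{- 14 \left(15 - 5\right) - 12} = \frac{\left(-134 - 106\right) + \left(12 + 2 \cdot 36\right)}{\left(-14\right) 10 - 12} = \frac{-240 + \left(12 + 72\right)}{-140 - 12} = \frac{-240 + 84}{-152} = \left(-156\right) \left(- \frac{1}{152}\right) = \frac{39}{38}$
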